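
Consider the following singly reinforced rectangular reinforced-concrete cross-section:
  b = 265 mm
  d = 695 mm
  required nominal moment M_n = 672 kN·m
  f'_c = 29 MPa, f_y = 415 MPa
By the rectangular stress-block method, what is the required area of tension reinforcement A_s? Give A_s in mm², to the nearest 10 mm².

With M_n = 0.85 f'_c a b (d − a/2), solve the quadratic for a:
a = d − √(d² − 2M_n/(0.85 f'_c b)) = 695 − √(695² − 2 × 672×10⁶/(0.85 × 29 × 265)) = 168.43 mm.
A_s = 0.85 f'_c a b / f_y = 0.85 × 29 × 168.43 × 265 / 415 = 2651.1 mm².

A_s ≈ 2650 mm²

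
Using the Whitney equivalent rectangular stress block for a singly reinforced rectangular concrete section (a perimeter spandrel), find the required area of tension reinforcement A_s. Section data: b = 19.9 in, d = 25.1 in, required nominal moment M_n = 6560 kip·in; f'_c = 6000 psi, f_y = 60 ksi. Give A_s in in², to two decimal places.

From M_n = 0.85 f'_c a b (d − a/2):
a = d − √(d² − 2M_n/(0.85 f'_c b)) = 25.1 − √(25.1² − 2 × 6560/(0.85 × 6 × 19.9)) = 2.723 in.
A_s = 0.85 f'_c a b / f_y = 0.85 × 6 × 2.723 × 19.9 / 60 = 4.606 in².

A_s ≈ 4.61 in²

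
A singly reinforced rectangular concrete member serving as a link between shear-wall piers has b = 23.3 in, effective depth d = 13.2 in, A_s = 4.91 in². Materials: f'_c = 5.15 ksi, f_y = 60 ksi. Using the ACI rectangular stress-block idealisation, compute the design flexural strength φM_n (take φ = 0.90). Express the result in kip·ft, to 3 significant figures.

T = A_s f_y = 4.91 × 60 = 294.6 kips.
a = T/(0.85 f'_c b) = 294.6/(0.85 × 5.15 × 23.3) = 2.888 in.
M_n = T(d − a/2) = 294.6 × (13.2 − 1.444) = 3463.3 kip·in = 3463.3/12 = 288.61 kip·ft.
φM_n = 0.90 × 288.61 = 259.75 kip·ft.

φM_n ≈ 260 kip·ft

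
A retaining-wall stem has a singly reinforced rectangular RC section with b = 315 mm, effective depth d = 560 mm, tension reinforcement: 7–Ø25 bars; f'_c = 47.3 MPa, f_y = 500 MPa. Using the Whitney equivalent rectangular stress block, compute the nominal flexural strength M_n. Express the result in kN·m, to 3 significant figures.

M_n ≈ 846 kN·m

A_s = 7 × 491 = 3437 mm².
T = A_s f_y = 3437 × 500 = 1718500 N = 1718.5 kN.
From C = T: a = T/(0.85 f'_c b) = 1718500/(0.85 × 47.3 × 315) = 135.69 mm.
M_n = T(d − a/2) = 1718.5 kN × (560 − 67.845) mm = 845.77 kN·m.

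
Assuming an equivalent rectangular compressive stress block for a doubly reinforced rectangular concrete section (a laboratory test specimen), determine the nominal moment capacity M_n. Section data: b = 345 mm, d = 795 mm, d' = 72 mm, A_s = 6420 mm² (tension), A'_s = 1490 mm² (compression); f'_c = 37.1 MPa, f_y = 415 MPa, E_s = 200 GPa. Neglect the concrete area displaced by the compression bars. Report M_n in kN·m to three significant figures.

M_n ≈ 1880 kN·m

Assume both tension and compression steel yield.
Net tension couple steel: A_s − A'_s = 4930 mm².
a = (A_s − A'_s) f_y / (0.85 f'_c b) = 2045950/(0.85 × 37.1 × 345) = 188.05 mm.
c = a/β₁ = 188.05/0.785 = 239.55 mm; ε'_s = 0.003(c − d')/c = 0.0021 ≥ f_y/E_s = 0.0021, so compression steel does yield.
M_n = (A_s − A'_s) f_y (d − a/2) + A'_s f_y (d − d') = [2045950 × (795 − 94.025) + 618350 × (795 − 72)] × 10⁻⁶ = 1434.16 + 447.07 = 1881.23 kN·m.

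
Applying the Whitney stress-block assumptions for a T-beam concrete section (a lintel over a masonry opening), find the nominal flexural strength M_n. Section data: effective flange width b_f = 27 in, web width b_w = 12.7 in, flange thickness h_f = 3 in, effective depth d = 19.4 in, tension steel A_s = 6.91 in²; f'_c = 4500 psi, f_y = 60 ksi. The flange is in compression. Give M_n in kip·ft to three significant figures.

M_n ≈ 596 kip·ft

Tension: T = A_s f_y = 6.91 × 60 = 414.6 kips.
Try a within the flange: a = T/(0.85 f'_c b_f) = 414.6/(0.85 × 4.5 × 27) = 4.015 in.
a = 4.015 > h_f = 3 in: the block extends into the web. Split into flange-overhang and web parts.
C_f = 0.85 f'_c (b_f − b_w) h_f = 0.85 × 4.5 × (27 − 12.7) × 3 = 164.1 kips.
Remaining web compression depth: a_w = (T − C_f)/(0.85 f'_c b_w) = (414.6 − 164.1)/(0.85 × 4.5 × 12.7) = 5.157 in.
M_n = C_f(d − h_f/2) + (T − C_f)(d − a_w/2) = 164.1 × (19.4 − 1.5) + 250.5 × (19.4 − 2.5785) = 2937.4 + 4213.8 = 7151.2 kip·in.
M_n = 7151.2/12 = 595.93 kip·ft.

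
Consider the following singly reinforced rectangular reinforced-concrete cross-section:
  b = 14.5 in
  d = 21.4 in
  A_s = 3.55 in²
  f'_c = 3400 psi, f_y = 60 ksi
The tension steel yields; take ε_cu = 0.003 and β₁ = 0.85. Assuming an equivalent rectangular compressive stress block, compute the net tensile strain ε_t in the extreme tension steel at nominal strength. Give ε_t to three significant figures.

ε_t ≈ 0.00774

a = A_s f_y/(0.85 f'_c b) = 5.083 in.
β₁ = 0.85, so c = a/β₁ = 5.083/0.85 = 5.980 in.
From the linear strain diagram with ε_cu = 0.003: ε_t = 0.003 (d − c)/c = 0.003 × (21.4 − 5.980)/5.980 = 0.00774.
Since ε_t ≥ 0.005, the section is tension-controlled.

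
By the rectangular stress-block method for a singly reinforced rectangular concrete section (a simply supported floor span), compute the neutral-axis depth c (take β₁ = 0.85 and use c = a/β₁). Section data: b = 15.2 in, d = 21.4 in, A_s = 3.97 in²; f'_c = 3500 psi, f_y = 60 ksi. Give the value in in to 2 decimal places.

T = A_s f_y = 3.97 × 60 = 238.2 kips.
a = T/(0.85 f'_c b) = 238.2/(0.85 × 3.5 × 15.2) = 5.2676 in.
With β₁ = 0.85, c = a/β₁ = 5.2676/0.85 = 6.20 in.

c ≈ 6.20 in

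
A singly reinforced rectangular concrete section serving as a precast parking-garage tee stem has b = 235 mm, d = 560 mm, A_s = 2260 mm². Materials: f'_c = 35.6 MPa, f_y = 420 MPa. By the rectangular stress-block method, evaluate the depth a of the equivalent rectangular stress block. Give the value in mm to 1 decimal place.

T = A_s f_y = 2260 × 420 = 949200 N = 949.2 kN.
Setting C = 0.85 f'_c a b equal to T: a = 949200/(0.85 × 35.6 × 235) = 133.5 mm.

a ≈ 133.5 mm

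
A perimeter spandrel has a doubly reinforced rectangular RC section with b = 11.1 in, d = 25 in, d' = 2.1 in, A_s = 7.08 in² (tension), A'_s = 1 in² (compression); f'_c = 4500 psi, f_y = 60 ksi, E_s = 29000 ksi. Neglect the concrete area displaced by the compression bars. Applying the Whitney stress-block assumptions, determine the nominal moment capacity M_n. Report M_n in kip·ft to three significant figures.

M_n ≈ 744 kip·ft

Assume both steels yield.
a = (A_s − A'_s) f_y/(0.85 f'_c b) = (7.08 − 1) × 60/(0.85 × 4.5 × 11.1) = 8.592 in.
c = a/β₁ = 8.592/0.825 = 10.415 in; ε'_s = 0.003(c − d')/c = 0.0024 ≥ ε_y = 0.0021, so the compression steel yields.
M_n = (A_s − A'_s) f_y (d − a/2) + A'_s f_y (d − d') = 364.8 × (25 − 4.296) + 60 × (25 − 2.1) = 7552.8 + 1374.0 = 8926.8 kip·in = 8926.8/12 = 743.90 kip·ft.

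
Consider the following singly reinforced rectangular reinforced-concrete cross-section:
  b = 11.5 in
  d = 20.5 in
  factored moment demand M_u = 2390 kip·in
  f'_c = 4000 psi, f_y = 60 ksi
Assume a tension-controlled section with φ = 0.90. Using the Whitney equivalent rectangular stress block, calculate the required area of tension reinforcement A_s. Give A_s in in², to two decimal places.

A_s ≈ 2.37 in²

M_n = M_u/φ = 2390/0.90 = 2655.56 kip·in.
From M_n = 0.85 f'_c a b (d − a/2):
a = d − √(d² − 2M_n/(0.85 f'_c b)) = 20.5 − √(20.5² − 2 × 2655.56/(0.85 × 4 × 11.5)) = 3.635 in.
A_s = 0.85 f'_c a b / f_y = 0.85 × 4 × 3.635 × 11.5 / 60 = 2.369 in².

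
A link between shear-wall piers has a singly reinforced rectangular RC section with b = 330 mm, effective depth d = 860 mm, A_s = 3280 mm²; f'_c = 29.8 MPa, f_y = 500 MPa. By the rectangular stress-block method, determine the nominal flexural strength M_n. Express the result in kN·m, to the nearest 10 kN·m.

T = A_s f_y = 3280 × 500 = 1640000 N = 1640 kN.
From C = T: a = T/(0.85 f'_c b) = 1640000/(0.85 × 29.8 × 330) = 196.20 mm.
M_n = T(d − a/2) = 1640 kN × (860 − 98.1) mm = 1249.52 kN·m.

M_n ≈ 1250 kN·m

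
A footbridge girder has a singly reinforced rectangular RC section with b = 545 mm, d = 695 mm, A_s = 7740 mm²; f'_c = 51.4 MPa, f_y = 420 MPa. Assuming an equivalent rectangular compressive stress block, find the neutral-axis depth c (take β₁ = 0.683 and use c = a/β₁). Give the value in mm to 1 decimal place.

T = A_s f_y = 7740 × 420 = 3250800 N = 3250.8 kN.
Setting C = 0.85 f'_c a b equal to T: a = 3250800/(0.85 × 51.4 × 545) = 136.525 mm.
With β₁ = 0.683, c = a/β₁ = 136.525/0.683 = 199.9 mm.

c ≈ 199.9 mm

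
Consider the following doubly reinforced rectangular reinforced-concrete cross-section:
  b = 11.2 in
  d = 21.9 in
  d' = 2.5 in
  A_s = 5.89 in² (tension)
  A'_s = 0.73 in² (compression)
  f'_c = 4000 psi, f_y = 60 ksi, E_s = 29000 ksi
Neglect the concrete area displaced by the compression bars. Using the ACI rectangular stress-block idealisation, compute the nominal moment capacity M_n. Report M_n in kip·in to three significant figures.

M_n ≈ 6370 kip·in

Assume both steels yield.
a = (A_s − A'_s) f_y/(0.85 f'_c b) = (5.89 − 0.73) × 60/(0.85 × 4 × 11.2) = 8.130 in.
c = a/β₁ = 8.130/0.85 = 9.565 in; ε'_s = 0.003(c − d')/c = 0.0022 ≥ ε_y = 0.0021, so the compression steel yields.
M_n = (A_s − A'_s) f_y (d − a/2) + A'_s f_y (d − d') = 309.6 × (21.9 − 4.065) + 43.8 × (21.9 − 2.5) = 5521.7 + 849.7 = 6371.4 kip·in.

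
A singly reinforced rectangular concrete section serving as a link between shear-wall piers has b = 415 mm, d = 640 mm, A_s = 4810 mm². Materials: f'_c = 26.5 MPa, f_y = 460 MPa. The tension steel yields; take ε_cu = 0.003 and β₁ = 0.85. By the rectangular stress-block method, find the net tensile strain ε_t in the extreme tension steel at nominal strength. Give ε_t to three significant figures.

a = A_s f_y/(0.85 f'_c b) = 236.70 mm.
β₁ = 0.85, so c = a/β₁ = 236.70/0.85 = 278.47 mm.
From the linear strain diagram with ε_cu = 0.003: ε_t = 0.003 (d − c)/c = 0.003 × (640 − 278.47)/278.47 = 0.00389.
ε_t < 0.004 — the section is over-reinforced for flexure under ACI limits.

ε_t ≈ 0.00389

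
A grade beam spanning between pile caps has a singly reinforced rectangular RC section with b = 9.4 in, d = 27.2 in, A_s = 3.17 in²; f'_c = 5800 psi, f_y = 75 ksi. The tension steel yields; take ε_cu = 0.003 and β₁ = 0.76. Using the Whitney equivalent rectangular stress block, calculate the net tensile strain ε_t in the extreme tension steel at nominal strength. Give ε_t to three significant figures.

a = A_s f_y/(0.85 f'_c b) = 5.130 in.
β₁ = 0.76, so c = a/β₁ = 5.130/0.76 = 6.750 in.
From the linear strain diagram with ε_cu = 0.003: ε_t = 0.003 (d − c)/c = 0.003 × (27.2 − 6.750)/6.750 = 0.00909.
Since ε_t ≥ 0.005, the section is tension-controlled.

ε_t ≈ 0.00909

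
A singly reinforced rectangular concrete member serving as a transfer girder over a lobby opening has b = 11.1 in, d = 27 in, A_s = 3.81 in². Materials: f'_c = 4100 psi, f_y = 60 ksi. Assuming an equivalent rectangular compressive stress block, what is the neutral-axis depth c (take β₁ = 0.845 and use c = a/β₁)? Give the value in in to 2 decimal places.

c ≈ 6.99 in

T = A_s f_y = 3.81 × 60 = 228.6 kips.
a = T/(0.85 f'_c b) = 228.6/(0.85 × 4.1 × 11.1) = 5.9095 in.
With β₁ = 0.845, c = a/β₁ = 5.9095/0.845 = 6.99 in.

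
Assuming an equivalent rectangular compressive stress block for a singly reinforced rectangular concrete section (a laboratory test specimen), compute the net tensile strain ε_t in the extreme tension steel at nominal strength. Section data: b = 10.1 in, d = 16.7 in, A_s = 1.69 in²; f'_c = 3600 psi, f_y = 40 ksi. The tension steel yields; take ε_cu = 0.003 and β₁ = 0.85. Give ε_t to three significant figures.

a = A_s f_y/(0.85 f'_c b) = 2.187 in.
β₁ = 0.85, so c = a/β₁ = 2.187/0.85 = 2.573 in.
From the linear strain diagram with ε_cu = 0.003: ε_t = 0.003 (d − c)/c = 0.003 × (16.7 − 2.573)/2.573 = 0.0165.
Since ε_t ≥ 0.005, the section is tension-controlled.

ε_t ≈ 0.0165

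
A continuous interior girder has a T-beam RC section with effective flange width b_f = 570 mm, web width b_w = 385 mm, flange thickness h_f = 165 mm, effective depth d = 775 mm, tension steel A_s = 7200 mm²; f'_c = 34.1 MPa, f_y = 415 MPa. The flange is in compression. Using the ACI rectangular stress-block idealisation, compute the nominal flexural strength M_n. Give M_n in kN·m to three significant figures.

Tension: T = A_s f_y = 7200 × 415 = 2988000 N.
Try a within the flange: a = T/(0.85 f'_c b_f) = 2988000/(0.85 × 34.1 × 570) = 180.86 mm.
a = 180.86 > h_f = 165 mm: the block extends into the web. Split into flange-overhang and web parts.
C_f = 0.85 f'_c (b_f − b_w) h_f = 0.85 × 34.1 × (570 − 385) × 165 = 884767 N.
Remaining web compression depth: a_w = (T − C_f)/(0.85 f'_c b_w) = (2988000 − 884767)/(0.85 × 34.1 × 385) = 188.47 mm.
M_n = C_f(d − h_f/2) + (T − C_f)(d − a_w/2) = 884767 × (775 − 82.5) + 2103233 × (775 − 94.235) = 612.70 + 1431.81 = 2044.51 × 10⁶ N·mm.
M_n = 2044.51 kN·m.

M_n ≈ 2040 kN·m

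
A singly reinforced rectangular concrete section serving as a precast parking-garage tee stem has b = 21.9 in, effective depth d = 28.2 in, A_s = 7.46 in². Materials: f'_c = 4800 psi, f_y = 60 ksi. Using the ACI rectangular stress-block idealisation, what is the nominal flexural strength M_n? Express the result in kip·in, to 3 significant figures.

M_n ≈ 11500 kip·in

T = A_s f_y = 7.46 × 60 = 447.6 kips.
a = T/(0.85 f'_c b) = 447.6/(0.85 × 4.8 × 21.9) = 5.009 in.
M_n = T(d − a/2) = 447.6 × (28.2 − 2.5045) = 11501.3 kip·in.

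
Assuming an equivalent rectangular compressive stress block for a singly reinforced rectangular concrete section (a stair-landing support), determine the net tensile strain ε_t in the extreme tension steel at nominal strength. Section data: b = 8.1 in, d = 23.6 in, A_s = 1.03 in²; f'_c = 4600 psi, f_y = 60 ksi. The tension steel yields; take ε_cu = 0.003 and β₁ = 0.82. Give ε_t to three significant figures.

a = A_s f_y/(0.85 f'_c b) = 1.951 in.
β₁ = 0.82, so c = a/β₁ = 1.951/0.82 = 2.379 in.
From the linear strain diagram with ε_cu = 0.003: ε_t = 0.003 (d − c)/c = 0.003 × (23.6 − 2.379)/2.379 = 0.0268.
Since ε_t ≥ 0.005, the section is tension-controlled.

ε_t ≈ 0.0268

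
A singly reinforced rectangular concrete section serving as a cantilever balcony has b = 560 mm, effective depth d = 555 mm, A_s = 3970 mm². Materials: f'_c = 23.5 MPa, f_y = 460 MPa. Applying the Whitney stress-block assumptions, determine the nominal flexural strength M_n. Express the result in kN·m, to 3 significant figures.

M_n ≈ 864 kN·m

T = A_s f_y = 3970 × 460 = 1826200 N = 1826.2 kN.
From C = T: a = T/(0.85 f'_c b) = 1826200/(0.85 × 23.5 × 560) = 163.26 mm.
M_n = T(d − a/2) = 1826.2 kN × (555 − 81.63) mm = 864.47 kN·m.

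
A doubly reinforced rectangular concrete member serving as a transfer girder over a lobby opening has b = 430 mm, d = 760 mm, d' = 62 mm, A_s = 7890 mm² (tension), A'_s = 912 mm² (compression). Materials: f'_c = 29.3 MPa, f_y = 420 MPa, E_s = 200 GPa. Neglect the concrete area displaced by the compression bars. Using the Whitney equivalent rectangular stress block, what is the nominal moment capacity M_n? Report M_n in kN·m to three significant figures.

Assume both tension and compression steel yield.
Net tension couple steel: A_s − A'_s = 6978 mm².
a = (A_s − A'_s) f_y / (0.85 f'_c b) = 2930760/(0.85 × 29.3 × 430) = 273.67 mm.
c = a/β₁ = 273.67/0.841 = 325.41 mm; ε'_s = 0.003(c − d')/c = 0.0024 ≥ f_y/E_s = 0.0021, so compression steel does yield.
M_n = (A_s − A'_s) f_y (d − a/2) + A'_s f_y (d − d') = [2930760 × (760 − 136.835) + 383040 × (760 − 62)] × 10⁻⁶ = 1826.35 + 267.36 = 2093.71 kN·m.

M_n ≈ 2090 kN·m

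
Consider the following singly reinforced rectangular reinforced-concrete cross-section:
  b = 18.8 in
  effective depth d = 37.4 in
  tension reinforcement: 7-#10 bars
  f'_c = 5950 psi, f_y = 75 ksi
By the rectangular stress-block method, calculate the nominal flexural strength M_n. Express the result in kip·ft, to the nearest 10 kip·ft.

M_n ≈ 1880 kip·ft

A_s = 7 × 1.27 = 8.89 in².
T = A_s f_y = 8.89 × 75 = 666.75 kips.
a = T/(0.85 f'_c b) = 666.75/(0.85 × 5.95 × 18.8) = 7.012 in.
M_n = T(d − a/2) = 666.75 × (37.4 − 3.506) = 22598.8 kip·in = 22598.8/12 = 1883.23 kip·ft.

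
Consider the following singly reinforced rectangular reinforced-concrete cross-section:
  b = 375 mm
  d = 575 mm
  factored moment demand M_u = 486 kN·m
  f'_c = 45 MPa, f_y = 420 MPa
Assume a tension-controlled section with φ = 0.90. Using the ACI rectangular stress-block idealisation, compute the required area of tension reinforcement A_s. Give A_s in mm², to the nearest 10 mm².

A_s ≈ 2380 mm²

M_n = M_u/φ = 486/0.90 = 540 kN·m.
With M_n = 0.85 f'_c a b (d − a/2), solve the quadratic for a:
a = d − √(d² − 2M_n/(0.85 f'_c b)) = 575 − √(575² − 2 × 540×10⁶/(0.85 × 45 × 375)) = 69.70 mm.
A_s = 0.85 f'_c a b / f_y = 0.85 × 45 × 69.70 × 375 / 420 = 2380.4 mm².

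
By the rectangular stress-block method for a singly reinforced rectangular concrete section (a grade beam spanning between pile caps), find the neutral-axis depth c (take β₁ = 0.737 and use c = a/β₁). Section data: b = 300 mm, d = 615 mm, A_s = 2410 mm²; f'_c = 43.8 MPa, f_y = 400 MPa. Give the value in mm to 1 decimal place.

T = A_s f_y = 2410 × 400 = 964000 N = 964 kN.
Setting C = 0.85 f'_c a b equal to T: a = 964000/(0.85 × 43.8 × 300) = 86.310 mm.
With β₁ = 0.737, c = a/β₁ = 86.310/0.737 = 117.1 mm.

c ≈ 117.1 mm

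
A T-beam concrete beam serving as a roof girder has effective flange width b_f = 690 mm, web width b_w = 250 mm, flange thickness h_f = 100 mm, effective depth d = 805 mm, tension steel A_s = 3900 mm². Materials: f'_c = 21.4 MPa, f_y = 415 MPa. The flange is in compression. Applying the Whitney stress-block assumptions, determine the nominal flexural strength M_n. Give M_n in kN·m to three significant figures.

Tension: T = A_s f_y = 3900 × 415 = 1618500 N.
Try a within the flange: a = T/(0.85 f'_c b_f) = 1618500/(0.85 × 21.4 × 690) = 128.95 mm.
a = 128.95 > h_f = 100 mm: the block extends into the web. Split into flange-overhang and web parts.
C_f = 0.85 f'_c (b_f − b_w) h_f = 0.85 × 21.4 × (690 − 250) × 100 = 800360 N.
Remaining web compression depth: a_w = (T − C_f)/(0.85 f'_c b_w) = (1618500 − 800360)/(0.85 × 21.4 × 250) = 179.91 mm.
M_n = C_f(d − h_f/2) + (T − C_f)(d − a_w/2) = 800360 × (805 − 50) + 818140 × (805 − 89.955) = 604.27 + 585.01 = 1189.28 × 10⁶ N·mm.
M_n = 1189.28 kN·m.

M_n ≈ 1190 kN·m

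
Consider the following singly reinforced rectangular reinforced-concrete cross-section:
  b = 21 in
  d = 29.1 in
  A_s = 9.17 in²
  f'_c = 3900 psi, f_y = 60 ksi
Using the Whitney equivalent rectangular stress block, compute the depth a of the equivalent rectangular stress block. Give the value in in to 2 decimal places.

a ≈ 7.90 in

T = A_s f_y = 9.17 × 60 = 550.2 kips.
a = T/(0.85 f'_c b) = 550.2/(0.85 × 3.9 × 21) = 7.90 in.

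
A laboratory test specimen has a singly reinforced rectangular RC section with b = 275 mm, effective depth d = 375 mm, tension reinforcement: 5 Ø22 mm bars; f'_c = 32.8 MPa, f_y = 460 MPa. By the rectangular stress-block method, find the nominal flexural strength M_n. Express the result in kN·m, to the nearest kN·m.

A_s = 5 × 380 = 1900 mm².
T = A_s f_y = 1900 × 460 = 874000 N = 874 kN.
From C = T: a = T/(0.85 f'_c b) = 874000/(0.85 × 32.8 × 275) = 114.00 mm.
M_n = T(d − a/2) = 874 kN × (375 − 57) mm = 277.93 kN·m.

M_n ≈ 278 kN·m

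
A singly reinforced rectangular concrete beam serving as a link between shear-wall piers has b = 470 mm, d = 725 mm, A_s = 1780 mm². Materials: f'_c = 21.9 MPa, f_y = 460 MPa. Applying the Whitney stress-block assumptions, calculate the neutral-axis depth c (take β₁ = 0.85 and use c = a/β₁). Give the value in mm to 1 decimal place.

T = A_s f_y = 1780 × 460 = 818800 N = 818.8 kN.
Setting C = 0.85 f'_c a b equal to T: a = 818800/(0.85 × 21.9 × 470) = 93.587 mm.
With β₁ = 0.85, c = a/β₁ = 93.587/0.85 = 110.1 mm.

c ≈ 110.1 mm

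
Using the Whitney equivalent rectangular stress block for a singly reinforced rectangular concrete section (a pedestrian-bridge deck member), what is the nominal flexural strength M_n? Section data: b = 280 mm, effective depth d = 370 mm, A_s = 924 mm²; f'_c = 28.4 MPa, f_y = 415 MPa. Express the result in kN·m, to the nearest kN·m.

T = A_s f_y = 924 × 415 = 383460 N = 383.46 kN.
From C = T: a = T/(0.85 f'_c b) = 383460/(0.85 × 28.4 × 280) = 56.73 mm.
M_n = T(d − a/2) = 383.46 kN × (370 − 28.365) mm = 131.00 kN·m.

M_n ≈ 131 kN·m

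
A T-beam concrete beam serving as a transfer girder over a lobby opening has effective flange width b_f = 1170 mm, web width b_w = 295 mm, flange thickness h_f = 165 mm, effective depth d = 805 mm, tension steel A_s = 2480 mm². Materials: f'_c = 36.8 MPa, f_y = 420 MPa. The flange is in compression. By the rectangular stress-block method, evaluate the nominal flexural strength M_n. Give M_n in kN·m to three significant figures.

M_n ≈ 824 kN·m

Tension: T = A_s f_y = 2480 × 420 = 1041600 N.
Try a within the flange: a = T/(0.85 f'_c b_f) = 1041600/(0.85 × 36.8 × 1170) = 28.46 mm.
Since a = 28.46 ≤ h_f = 165 mm, the stress block lies entirely in the flange; analyse as a rectangular beam of width b_f.
M_n = T(d − a/2) = 1041600 × (805 − 14.23) = 823.67 × 10⁶ N·mm.
M_n = 823.67 kN·m.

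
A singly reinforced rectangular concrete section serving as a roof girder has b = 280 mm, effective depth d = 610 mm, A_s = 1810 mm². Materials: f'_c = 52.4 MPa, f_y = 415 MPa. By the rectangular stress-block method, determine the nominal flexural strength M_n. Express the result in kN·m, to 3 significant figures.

T = A_s f_y = 1810 × 415 = 751150 N = 751.15 kN.
From C = T: a = T/(0.85 f'_c b) = 751150/(0.85 × 52.4 × 280) = 60.23 mm.
M_n = T(d − a/2) = 751.15 kN × (610 − 30.115) mm = 435.58 kN·m.

M_n ≈ 436 kN·m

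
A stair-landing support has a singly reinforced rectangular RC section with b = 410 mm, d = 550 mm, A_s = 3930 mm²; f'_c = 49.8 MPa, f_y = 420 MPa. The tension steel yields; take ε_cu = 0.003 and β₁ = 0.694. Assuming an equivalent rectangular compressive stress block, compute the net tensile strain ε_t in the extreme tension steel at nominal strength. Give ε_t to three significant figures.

ε_t ≈ 0.00904

a = A_s f_y/(0.85 f'_c b) = 95.11 mm.
β₁ = 0.694, so c = a/β₁ = 95.11/0.694 = 137.05 mm.
From the linear strain diagram with ε_cu = 0.003: ε_t = 0.003 (d − c)/c = 0.003 × (550 − 137.05)/137.05 = 0.00904.
Since ε_t ≥ 0.005, the section is tension-controlled.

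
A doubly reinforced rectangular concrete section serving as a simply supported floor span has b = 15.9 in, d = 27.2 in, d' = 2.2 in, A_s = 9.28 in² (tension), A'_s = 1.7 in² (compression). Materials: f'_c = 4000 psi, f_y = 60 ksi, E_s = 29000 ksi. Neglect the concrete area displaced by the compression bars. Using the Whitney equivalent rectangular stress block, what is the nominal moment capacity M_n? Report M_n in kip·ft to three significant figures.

Assume both steels yield.
a = (A_s − A'_s) f_y/(0.85 f'_c b) = (9.28 − 1.7) × 60/(0.85 × 4 × 15.9) = 8.413 in.
c = a/β₁ = 8.413/0.85 = 9.898 in; ε'_s = 0.003(c − d')/c = 0.0023 ≥ ε_y = 0.0021, so the compression steel yields.
M_n = (A_s − A'_s) f_y (d − a/2) + A'_s f_y (d − d') = 454.8 × (27.2 − 4.2065) + 102 × (27.2 − 2.2) = 10457.4 + 2550.0 = 13007.4 kip·in = 13007.4/12 = 1083.95 kip·ft.

M_n ≈ 1080 kip·ft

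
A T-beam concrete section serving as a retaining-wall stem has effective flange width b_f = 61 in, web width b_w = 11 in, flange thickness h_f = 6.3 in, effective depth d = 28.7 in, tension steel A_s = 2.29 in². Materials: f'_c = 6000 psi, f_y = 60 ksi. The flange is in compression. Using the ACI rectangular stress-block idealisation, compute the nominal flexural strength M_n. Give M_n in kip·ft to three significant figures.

M_n ≈ 326 kip·ft

Tension: T = A_s f_y = 2.29 × 60 = 137.4 kips.
Try a within the flange: a = T/(0.85 f'_c b_f) = 137.4/(0.85 × 6 × 61) = 0.442 in.
Since a = 0.442 ≤ h_f = 6.3 in, the stress block lies entirely in the flange; analyse as a rectangular beam of width b_f.
M_n = T(d − a/2) = 137.4 × (28.7 − 0.221) = 3913.0 kip·in.
M_n = 3913.0/12 = 326.08 kip·ft.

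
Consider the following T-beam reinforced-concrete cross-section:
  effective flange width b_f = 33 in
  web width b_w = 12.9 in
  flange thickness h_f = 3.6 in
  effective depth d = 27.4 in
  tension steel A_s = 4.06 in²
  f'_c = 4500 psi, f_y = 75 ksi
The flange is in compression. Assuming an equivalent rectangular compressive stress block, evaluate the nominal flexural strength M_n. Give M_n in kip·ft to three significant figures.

M_n ≈ 665 kip·ft

Tension: T = A_s f_y = 4.06 × 75 = 304.5 kips.
Try a within the flange: a = T/(0.85 f'_c b_f) = 304.5/(0.85 × 4.5 × 33) = 2.412 in.
Since a = 2.412 ≤ h_f = 3.6 in, the stress block lies entirely in the flange; analyse as a rectangular beam of width b_f.
M_n = T(d − a/2) = 304.5 × (27.4 − 1.206) = 7976.1 kip·in.
M_n = 7976.1/12 = 664.68 kip·ft.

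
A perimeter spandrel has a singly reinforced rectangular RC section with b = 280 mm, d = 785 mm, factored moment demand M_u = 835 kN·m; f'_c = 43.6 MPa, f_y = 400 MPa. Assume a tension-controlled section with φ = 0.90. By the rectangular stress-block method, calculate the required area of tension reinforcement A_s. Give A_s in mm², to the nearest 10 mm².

M_n = M_u/φ = 835/0.90 = 927.778 kN·m.
With M_n = 0.85 f'_c a b (d − a/2), solve the quadratic for a:
a = d − √(d² − 2M_n/(0.85 f'_c b)) = 785 − √(785² − 2 × 927.778×10⁶/(0.85 × 43.6 × 280)) = 123.63 mm.
A_s = 0.85 f'_c a b / f_y = 0.85 × 43.6 × 123.63 × 280 / 400 = 3207.2 mm².

A_s ≈ 3210 mm²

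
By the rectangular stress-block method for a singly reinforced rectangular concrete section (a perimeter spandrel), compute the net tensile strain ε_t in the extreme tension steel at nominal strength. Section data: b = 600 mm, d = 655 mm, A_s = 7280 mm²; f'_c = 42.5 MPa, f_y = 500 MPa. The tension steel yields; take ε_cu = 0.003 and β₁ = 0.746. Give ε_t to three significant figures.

a = A_s f_y/(0.85 f'_c b) = 167.94 mm.
β₁ = 0.746, so c = a/β₁ = 167.94/0.746 = 225.12 mm.
From the linear strain diagram with ε_cu = 0.003: ε_t = 0.003 (d − c)/c = 0.003 × (655 − 225.12)/225.12 = 0.00573.
Since ε_t ≥ 0.005, the section is tension-controlled.

ε_t ≈ 0.00573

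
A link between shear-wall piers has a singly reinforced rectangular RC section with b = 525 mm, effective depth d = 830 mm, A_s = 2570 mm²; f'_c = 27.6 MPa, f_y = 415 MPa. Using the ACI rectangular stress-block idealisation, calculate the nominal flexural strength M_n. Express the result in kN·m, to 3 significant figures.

T = A_s f_y = 2570 × 415 = 1066550 N = 1066.55 kN.
From C = T: a = T/(0.85 f'_c b) = 1066550/(0.85 × 27.6 × 525) = 86.60 mm.
M_n = T(d − a/2) = 1066.55 kN × (830 − 43.3) mm = 839.05 kN·m.

M_n ≈ 839 kN·m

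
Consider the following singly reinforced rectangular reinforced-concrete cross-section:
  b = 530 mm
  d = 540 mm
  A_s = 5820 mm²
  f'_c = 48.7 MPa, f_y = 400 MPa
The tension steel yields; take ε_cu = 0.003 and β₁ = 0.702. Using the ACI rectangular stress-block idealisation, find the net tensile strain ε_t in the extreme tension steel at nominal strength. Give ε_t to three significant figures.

a = A_s f_y/(0.85 f'_c b) = 106.11 mm.
β₁ = 0.702, so c = a/β₁ = 106.11/0.702 = 151.15 mm.
From the linear strain diagram with ε_cu = 0.003: ε_t = 0.003 (d − c)/c = 0.003 × (540 − 151.15)/151.15 = 0.00772.
Since ε_t ≥ 0.005, the section is tension-controlled.

ε_t ≈ 0.00772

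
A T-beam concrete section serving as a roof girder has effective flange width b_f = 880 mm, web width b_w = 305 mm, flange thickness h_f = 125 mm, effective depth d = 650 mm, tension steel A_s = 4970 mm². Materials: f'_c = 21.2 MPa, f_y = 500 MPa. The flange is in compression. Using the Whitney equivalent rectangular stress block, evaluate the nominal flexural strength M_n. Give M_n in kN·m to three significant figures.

M_n ≈ 1410 kN·m

Tension: T = A_s f_y = 4970 × 500 = 2485000 N.
Try a within the flange: a = T/(0.85 f'_c b_f) = 2485000/(0.85 × 21.2 × 880) = 156.71 mm.
a = 156.71 > h_f = 125 mm: the block extends into the web. Split into flange-overhang and web parts.
C_f = 0.85 f'_c (b_f − b_w) h_f = 0.85 × 21.2 × (880 − 305) × 125 = 1295188 N.
Remaining web compression depth: a_w = (T − C_f)/(0.85 f'_c b_w) = (2485000 − 1295188)/(0.85 × 21.2 × 305) = 216.48 mm.
M_n = C_f(d − h_f/2) + (T − C_f)(d − a_w/2) = 1295188 × (650 − 62.5) + 1189812 × (650 − 108.24) = 760.92 + 644.59 = 1405.51 × 10⁶ N·mm.
M_n = 1405.51 kN·m.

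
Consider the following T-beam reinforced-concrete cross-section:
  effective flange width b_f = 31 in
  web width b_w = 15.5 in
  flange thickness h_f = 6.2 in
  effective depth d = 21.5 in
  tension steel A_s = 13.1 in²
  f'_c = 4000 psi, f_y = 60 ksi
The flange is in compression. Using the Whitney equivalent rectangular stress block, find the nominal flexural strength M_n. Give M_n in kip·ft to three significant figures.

Tension: T = A_s f_y = 13.1 × 60 = 786 kips.
Try a within the flange: a = T/(0.85 f'_c b_f) = 786/(0.85 × 4 × 31) = 7.457 in.
a = 7.457 > h_f = 6.2 in: the block extends into the web. Split into flange-overhang and web parts.
C_f = 0.85 f'_c (b_f − b_w) h_f = 0.85 × 4 × (31 − 15.5) × 6.2 = 326.7 kips.
Remaining web compression depth: a_w = (T − C_f)/(0.85 f'_c b_w) = (786 − 326.7)/(0.85 × 4 × 15.5) = 8.715 in.
M_n = C_f(d − h_f/2) + (T − C_f)(d − a_w/2) = 326.7 × (21.5 − 3.1) + 459.3 × (21.5 − 4.3575) = 6011.3 + 7873.6 = 13884.9 kip·in.
M_n = 13884.9/12 = 1157.08 kip·ft.

M_n ≈ 1160 kip·ft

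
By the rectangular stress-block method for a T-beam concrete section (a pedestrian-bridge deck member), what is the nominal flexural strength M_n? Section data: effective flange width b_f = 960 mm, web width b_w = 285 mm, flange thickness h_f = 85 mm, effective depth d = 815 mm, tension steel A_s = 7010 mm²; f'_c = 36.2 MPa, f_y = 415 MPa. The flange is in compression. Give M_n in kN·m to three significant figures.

M_n ≈ 2220 kN·m

Tension: T = A_s f_y = 7010 × 415 = 2909150 N.
Try a within the flange: a = T/(0.85 f'_c b_f) = 2909150/(0.85 × 36.2 × 960) = 98.48 mm.
a = 98.48 > h_f = 85 mm: the block extends into the web. Split into flange-overhang and web parts.
C_f = 0.85 f'_c (b_f − b_w) h_f = 0.85 × 36.2 × (960 − 285) × 85 = 1765429 N.
Remaining web compression depth: a_w = (T − C_f)/(0.85 f'_c b_w) = (2909150 − 1765429)/(0.85 × 36.2 × 285) = 130.42 mm.
M_n = C_f(d − h_f/2) + (T − C_f)(d − a_w/2) = 1765429 × (815 − 42.5) + 1143721 × (815 − 65.21) = 1363.79 + 857.55 = 2221.34 × 10⁶ N·mm.
M_n = 2221.34 kN·m.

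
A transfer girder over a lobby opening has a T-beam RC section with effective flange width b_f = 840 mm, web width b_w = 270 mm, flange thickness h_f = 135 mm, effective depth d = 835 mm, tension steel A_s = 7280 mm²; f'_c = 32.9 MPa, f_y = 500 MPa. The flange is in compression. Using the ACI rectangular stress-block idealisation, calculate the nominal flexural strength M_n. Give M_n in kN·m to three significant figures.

Tension: T = A_s f_y = 7280 × 500 = 3640000 N.
Try a within the flange: a = T/(0.85 f'_c b_f) = 3640000/(0.85 × 32.9 × 840) = 154.96 mm.
a = 154.96 > h_f = 135 mm: the block extends into the web. Split into flange-overhang and web parts.
C_f = 0.85 f'_c (b_f − b_w) h_f = 0.85 × 32.9 × (840 − 270) × 135 = 2151907 N.
Remaining web compression depth: a_w = (T − C_f)/(0.85 f'_c b_w) = (3640000 − 2151907)/(0.85 × 32.9 × 270) = 197.08 mm.
M_n = C_f(d − h_f/2) + (T − C_f)(d − a_w/2) = 2151907 × (835 − 67.5) + 1488093 × (835 − 98.54) = 1651.59 + 1095.92 = 2747.51 × 10⁶ N·mm.
M_n = 2747.51 kN·m.

M_n ≈ 2750 kN·m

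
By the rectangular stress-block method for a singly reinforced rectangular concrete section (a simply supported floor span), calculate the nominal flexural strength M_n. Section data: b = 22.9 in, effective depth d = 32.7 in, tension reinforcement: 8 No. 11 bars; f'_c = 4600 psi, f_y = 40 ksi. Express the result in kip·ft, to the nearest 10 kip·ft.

A_s = 8 × 1.56 = 12.48 in².
T = A_s f_y = 12.48 × 40 = 499.2 kips.
a = T/(0.85 f'_c b) = 499.2/(0.85 × 4.6 × 22.9) = 5.575 in.
M_n = T(d − a/2) = 499.2 × (32.7 − 2.7875) = 14932.3 kip·in = 14932.3/12 = 1244.36 kip·ft.

M_n ≈ 1240 kip·ft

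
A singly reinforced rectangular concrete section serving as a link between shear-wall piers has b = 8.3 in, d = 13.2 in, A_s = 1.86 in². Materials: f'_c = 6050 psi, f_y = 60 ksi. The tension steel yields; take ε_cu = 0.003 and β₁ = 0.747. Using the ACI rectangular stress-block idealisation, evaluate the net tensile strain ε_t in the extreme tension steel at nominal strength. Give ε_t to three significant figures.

a = A_s f_y/(0.85 f'_c b) = 2.615 in.
β₁ = 0.747, so c = a/β₁ = 2.615/0.747 = 3.501 in.
From the linear strain diagram with ε_cu = 0.003: ε_t = 0.003 (d − c)/c = 0.003 × (13.2 − 3.501)/3.501 = 0.00831.
Since ε_t ≥ 0.005, the section is tension-controlled.

ε_t ≈ 0.00831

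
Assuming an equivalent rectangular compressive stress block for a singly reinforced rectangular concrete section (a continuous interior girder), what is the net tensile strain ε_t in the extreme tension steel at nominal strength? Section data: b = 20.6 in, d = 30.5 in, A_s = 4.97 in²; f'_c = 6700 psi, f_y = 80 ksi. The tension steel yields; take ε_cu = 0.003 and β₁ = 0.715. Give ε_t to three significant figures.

ε_t ≈ 0.0163

a = A_s f_y/(0.85 f'_c b) = 3.389 in.
β₁ = 0.715, so c = a/β₁ = 3.389/0.715 = 4.740 in.
From the linear strain diagram with ε_cu = 0.003: ε_t = 0.003 (d − c)/c = 0.003 × (30.5 − 4.740)/4.740 = 0.0163.
Since ε_t ≥ 0.005, the section is tension-controlled.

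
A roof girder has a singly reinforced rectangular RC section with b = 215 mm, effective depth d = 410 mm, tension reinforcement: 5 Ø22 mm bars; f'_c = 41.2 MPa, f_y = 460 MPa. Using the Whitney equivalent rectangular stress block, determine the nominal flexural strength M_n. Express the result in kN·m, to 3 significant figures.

M_n ≈ 308 kN·m

A_s = 5 × 380 = 1900 mm².
T = A_s f_y = 1900 × 460 = 874000 N = 874 kN.
From C = T: a = T/(0.85 f'_c b) = 874000/(0.85 × 41.2 × 215) = 116.08 mm.
M_n = T(d − a/2) = 874 kN × (410 − 58.04) mm = 307.61 kN·m.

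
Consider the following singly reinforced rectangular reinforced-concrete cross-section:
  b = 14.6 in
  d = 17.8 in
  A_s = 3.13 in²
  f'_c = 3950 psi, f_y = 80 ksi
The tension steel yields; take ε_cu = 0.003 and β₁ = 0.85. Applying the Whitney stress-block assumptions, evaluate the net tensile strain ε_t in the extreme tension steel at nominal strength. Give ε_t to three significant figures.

a = A_s f_y/(0.85 f'_c b) = 5.108 in.
β₁ = 0.85, so c = a/β₁ = 5.108/0.85 = 6.009 in.
From the linear strain diagram with ε_cu = 0.003: ε_t = 0.003 (d − c)/c = 0.003 × (17.8 − 6.009)/6.009 = 0.00589.
Since ε_t ≥ 0.005, the section is tension-controlled.

ε_t ≈ 0.00589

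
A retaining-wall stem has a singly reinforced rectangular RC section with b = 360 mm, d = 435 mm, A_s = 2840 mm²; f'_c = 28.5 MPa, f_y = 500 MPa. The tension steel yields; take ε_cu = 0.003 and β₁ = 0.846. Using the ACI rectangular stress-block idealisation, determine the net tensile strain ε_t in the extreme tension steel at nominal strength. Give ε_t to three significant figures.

ε_t ≈ 0.00378

a = A_s f_y/(0.85 f'_c b) = 162.83 mm.
β₁ = 0.846, so c = a/β₁ = 162.83/0.846 = 192.47 mm.
From the linear strain diagram with ε_cu = 0.003: ε_t = 0.003 (d − c)/c = 0.003 × (435 − 192.47)/192.47 = 0.00378.
ε_t < 0.004 — the section is over-reinforced for flexure under ACI limits.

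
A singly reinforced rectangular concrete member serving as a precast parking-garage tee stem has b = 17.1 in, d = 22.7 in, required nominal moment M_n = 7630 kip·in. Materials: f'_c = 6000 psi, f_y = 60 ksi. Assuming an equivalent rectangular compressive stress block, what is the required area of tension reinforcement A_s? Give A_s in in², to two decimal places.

A_s ≈ 6.18 in²

From M_n = 0.85 f'_c a b (d − a/2):
a = d − √(d² − 2M_n/(0.85 f'_c b)) = 22.7 − √(22.7² − 2 × 7630/(0.85 × 6 × 17.1)) = 4.253 in.
A_s = 0.85 f'_c a b / f_y = 0.85 × 6 × 4.253 × 17.1 / 60 = 6.182 in².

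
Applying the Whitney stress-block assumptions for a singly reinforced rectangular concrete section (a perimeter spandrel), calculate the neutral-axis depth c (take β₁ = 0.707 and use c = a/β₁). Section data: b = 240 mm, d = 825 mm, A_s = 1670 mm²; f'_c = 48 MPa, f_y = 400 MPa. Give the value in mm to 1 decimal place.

T = A_s f_y = 1670 × 400 = 668000 N = 668 kN.
Setting C = 0.85 f'_c a b equal to T: a = 668000/(0.85 × 48 × 240) = 68.219 mm.
With β₁ = 0.707, c = a/β₁ = 68.219/0.707 = 96.5 mm.

c ≈ 96.5 mm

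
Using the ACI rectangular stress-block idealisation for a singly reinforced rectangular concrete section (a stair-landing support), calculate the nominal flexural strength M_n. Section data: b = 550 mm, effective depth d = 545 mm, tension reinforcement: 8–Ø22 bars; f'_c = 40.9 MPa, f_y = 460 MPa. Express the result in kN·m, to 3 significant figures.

A_s = 8 × 380 = 3040 mm².
T = A_s f_y = 3040 × 460 = 1398400 N = 1398.4 kN.
From C = T: a = T/(0.85 f'_c b) = 1398400/(0.85 × 40.9 × 550) = 73.14 mm.
M_n = T(d − a/2) = 1398.4 kN × (545 − 36.57) mm = 710.99 kN·m.

M_n ≈ 711 kN·m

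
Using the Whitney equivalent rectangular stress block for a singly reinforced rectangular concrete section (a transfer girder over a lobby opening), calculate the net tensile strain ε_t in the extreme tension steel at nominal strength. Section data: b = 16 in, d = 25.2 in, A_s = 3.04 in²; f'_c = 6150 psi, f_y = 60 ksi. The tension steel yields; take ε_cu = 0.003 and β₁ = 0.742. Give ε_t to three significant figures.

a = A_s f_y/(0.85 f'_c b) = 2.181 in.
β₁ = 0.742, so c = a/β₁ = 2.181/0.742 = 2.939 in.
From the linear strain diagram with ε_cu = 0.003: ε_t = 0.003 (d − c)/c = 0.003 × (25.2 − 2.939)/2.939 = 0.0227.
Since ε_t ≥ 0.005, the section is tension-controlled.

ε_t ≈ 0.0227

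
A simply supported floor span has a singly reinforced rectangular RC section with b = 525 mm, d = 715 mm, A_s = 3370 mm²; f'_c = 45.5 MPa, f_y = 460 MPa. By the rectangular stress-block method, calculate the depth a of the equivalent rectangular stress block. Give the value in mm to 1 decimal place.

T = A_s f_y = 3370 × 460 = 1550200 N = 1550.2 kN.
Setting C = 0.85 f'_c a b equal to T: a = 1550200/(0.85 × 45.5 × 525) = 76.3 mm.

a ≈ 76.3 mm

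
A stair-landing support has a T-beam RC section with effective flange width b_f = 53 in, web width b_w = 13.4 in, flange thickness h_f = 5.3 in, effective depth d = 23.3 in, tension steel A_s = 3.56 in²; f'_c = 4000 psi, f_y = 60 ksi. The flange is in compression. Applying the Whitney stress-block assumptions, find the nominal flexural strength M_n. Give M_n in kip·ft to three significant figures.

M_n ≈ 404 kip·ft

Tension: T = A_s f_y = 3.56 × 60 = 213.6 kips.
Try a within the flange: a = T/(0.85 f'_c b_f) = 213.6/(0.85 × 4 × 53) = 1.185 in.
Since a = 1.185 ≤ h_f = 5.3 in, the stress block lies entirely in the flange; analyse as a rectangular beam of width b_f.
M_n = T(d − a/2) = 213.6 × (23.3 − 0.5925) = 4850.3 kip·in.
M_n = 4850.3/12 = 404.19 kip·ft.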